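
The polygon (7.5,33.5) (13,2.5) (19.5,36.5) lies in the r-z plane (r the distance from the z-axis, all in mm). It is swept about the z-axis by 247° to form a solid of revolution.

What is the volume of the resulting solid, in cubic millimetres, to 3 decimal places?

Volume = 11165.395 mm³

Profile (r,z), 3 vertices: (7.5,33.5) (13,2.5) (19.5,36.5)
edge 0: (7.5,33.5)→(13,2.5)  cross = 7.5·2.5 − 13·33.5 = -416.7500; (r_i+r_j)·cross = 20.5·-416.7500 = -8543.3750
edge 1: (13,2.5)→(19.5,36.5)  cross = 13·36.5 − 19.5·2.5 = 425.7500; (r_i+r_j)·cross = 32.5·425.7500 = 13836.8750
edge 2: (19.5,36.5)→(7.5,33.5)  cross = 19.5·33.5 − 7.5·36.5 = 379.5000; (r_i+r_j)·cross = 27·379.5000 = 10246.5000
Σcross = 388.5000 → A = |Σcross|/2 = 194.2500 mm²
Σ(r_i+r_j)·cross = 15540.0000 → first moment M = |Σ|/6 = 2590.0000
R_c = M/A = 2590.0000/194.2500 = 13.3333 mm
θ = 247° = 4.310963 rad
V = θ·R_c·A = 4.310963·13.3333·194.2500 = 11165.395 mm³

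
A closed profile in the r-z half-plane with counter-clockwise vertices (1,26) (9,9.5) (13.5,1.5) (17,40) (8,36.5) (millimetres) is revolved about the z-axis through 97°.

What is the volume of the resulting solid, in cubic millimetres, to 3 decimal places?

Volume = 5621.046 mm³

Profile (r,z), 5 vertices: (1,26) (9,9.5) (13.5,1.5) (17,40) (8,36.5)
edge 0: (1,26)→(9,9.5)  cross = 1·9.5 − 9·26 = -224.5000; (r_i+r_j)·cross = 10·-224.5000 = -2245.0000
edge 1: (9,9.5)→(13.5,1.5)  cross = 9·1.5 − 13.5·9.5 = -114.7500; (r_i+r_j)·cross = 22.5·-114.7500 = -2581.8750
edge 2: (13.5,1.5)→(17,40)  cross = 13.5·40 − 17·1.5 = 514.5000; (r_i+r_j)·cross = 30.5·514.5000 = 15692.2500
edge 3: (17,40)→(8,36.5)  cross = 17·36.5 − 8·40 = 300.5000; (r_i+r_j)·cross = 25·300.5000 = 7512.5000
edge 4: (8,36.5)→(1,26)  cross = 8·26 − 1·36.5 = 171.5000; (r_i+r_j)·cross = 9·171.5000 = 1543.5000
Σcross = 647.2500 → A = |Σcross|/2 = 323.6250 mm²
Σ(r_i+r_j)·cross = 19921.3750 → first moment M = |Σ|/6 = 3320.2292
R_c = M/A = 3320.2292/323.6250 = 10.2595 mm
θ = 97° = 1.692969 rad
V = θ·R_c·A = 1.692969·10.2595·323.6250 = 5621.046 mm³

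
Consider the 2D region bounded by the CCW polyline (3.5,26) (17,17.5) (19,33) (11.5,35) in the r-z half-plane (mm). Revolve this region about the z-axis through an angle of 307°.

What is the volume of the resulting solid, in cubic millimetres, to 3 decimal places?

Profile (r,z), 4 vertices: (3.5,26) (17,17.5) (19,33) (11.5,35)
edge 0: (3.5,26)→(17,17.5)  cross = 3.5·17.5 − 17·26 = -380.7500; (r_i+r_j)·cross = 20.5·-380.7500 = -7805.3750
edge 1: (17,17.5)→(19,33)  cross = 17·33 − 19·17.5 = 228.5000; (r_i+r_j)·cross = 36·228.5000 = 8226.0000
edge 2: (19,33)→(11.5,35)  cross = 19·35 − 11.5·33 = 285.5000; (r_i+r_j)·cross = 30.5·285.5000 = 8707.7500
edge 3: (11.5,35)→(3.5,26)  cross = 11.5·26 − 3.5·35 = 176.5000; (r_i+r_j)·cross = 15·176.5000 = 2647.5000
Σcross = 309.7500 → A = |Σcross|/2 = 154.8750 mm²
Σ(r_i+r_j)·cross = 11775.8750 → first moment M = |Σ|/6 = 1962.6458
R_c = M/A = 1962.6458/154.8750 = 12.6725 mm
θ = 307° = 5.358161 rad
V = θ·R_c·A = 5.358161·12.6725·154.8750 = 10516.172 mm³

Volume = 10516.172 mm³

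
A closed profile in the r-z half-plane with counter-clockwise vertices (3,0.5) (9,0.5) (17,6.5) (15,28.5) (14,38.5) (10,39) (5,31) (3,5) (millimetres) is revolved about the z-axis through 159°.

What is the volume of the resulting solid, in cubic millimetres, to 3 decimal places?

Volume = 11002.473 mm³

Profile (r,z), 8 vertices: (3,0.5) (9,0.5) (17,6.5) (15,28.5) (14,38.5) (10,39) (5,31) (3,5)
edge 0: (3,0.5)→(9,0.5)  cross = 3·0.5 − 9·0.5 = -3.0000; (r_i+r_j)·cross = 12·-3.0000 = -36.0000
edge 1: (9,0.5)→(17,6.5)  cross = 9·6.5 − 17·0.5 = 50.0000; (r_i+r_j)·cross = 26·50.0000 = 1300.0000
edge 2: (17,6.5)→(15,28.5)  cross = 17·28.5 − 15·6.5 = 387.0000; (r_i+r_j)·cross = 32·387.0000 = 12384.0000
edge 3: (15,28.5)→(14,38.5)  cross = 15·38.5 − 14·28.5 = 178.5000; (r_i+r_j)·cross = 29·178.5000 = 5176.5000
edge 4: (14,38.5)→(10,39)  cross = 14·39 − 10·38.5 = 161.0000; (r_i+r_j)·cross = 24·161.0000 = 3864.0000
edge 5: (10,39)→(5,31)  cross = 10·31 − 5·39 = 115.0000; (r_i+r_j)·cross = 15·115.0000 = 1725.0000
edge 6: (5,31)→(3,5)  cross = 5·5 − 3·31 = -68.0000; (r_i+r_j)·cross = 8·-68.0000 = -544.0000
edge 7: (3,5)→(3,0.5)  cross = 3·0.5 − 3·5 = -13.5000; (r_i+r_j)·cross = 6·-13.5000 = -81.0000
Σcross = 807.0000 → A = |Σcross|/2 = 403.5000 mm²
Σ(r_i+r_j)·cross = 23788.5000 → first moment M = |Σ|/6 = 3964.7500
R_c = M/A = 3964.7500/403.5000 = 9.8259 mm
θ = 159° = 2.775074 rad
V = θ·R_c·A = 2.775074·9.8259·403.5000 = 11002.473 mm³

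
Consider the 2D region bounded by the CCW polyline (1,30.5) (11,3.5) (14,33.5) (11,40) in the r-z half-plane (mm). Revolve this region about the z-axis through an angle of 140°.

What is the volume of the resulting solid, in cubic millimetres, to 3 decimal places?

Profile (r,z), 4 vertices: (1,30.5) (11,3.5) (14,33.5) (11,40)
edge 0: (1,30.5)→(11,3.5)  cross = 1·3.5 − 11·30.5 = -332.0000; (r_i+r_j)·cross = 12·-332.0000 = -3984.0000
edge 1: (11,3.5)→(14,33.5)  cross = 11·33.5 − 14·3.5 = 319.5000; (r_i+r_j)·cross = 25·319.5000 = 7987.5000
edge 2: (14,33.5)→(11,40)  cross = 14·40 − 11·33.5 = 191.5000; (r_i+r_j)·cross = 25·191.5000 = 4787.5000
edge 3: (11,40)→(1,30.5)  cross = 11·30.5 − 1·40 = 295.5000; (r_i+r_j)·cross = 12·295.5000 = 3546.0000
Σcross = 474.5000 → A = |Σcross|/2 = 237.2500 mm²
Σ(r_i+r_j)·cross = 12337.0000 → first moment M = |Σ|/6 = 2056.1667
R_c = M/A = 2056.1667/237.2500 = 8.6667 mm
θ = 140° = 2.443461 rad
V = θ·R_c·A = 2.443461·8.6667·237.2500 = 5024.163 mm³

Volume = 5024.163 mm³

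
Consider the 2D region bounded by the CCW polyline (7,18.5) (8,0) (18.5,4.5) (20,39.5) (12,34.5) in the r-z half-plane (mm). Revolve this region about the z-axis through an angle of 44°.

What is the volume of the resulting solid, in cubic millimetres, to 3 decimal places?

Profile (r,z), 5 vertices: (7,18.5) (8,0) (18.5,4.5) (20,39.5) (12,34.5)
edge 0: (7,18.5)→(8,0)  cross = 7·0 − 8·18.5 = -148.0000; (r_i+r_j)·cross = 15·-148.0000 = -2220.0000
edge 1: (8,0)→(18.5,4.5)  cross = 8·4.5 − 18.5·0 = 36.0000; (r_i+r_j)·cross = 26.5·36.0000 = 954.0000
edge 2: (18.5,4.5)→(20,39.5)  cross = 18.5·39.5 − 20·4.5 = 640.7500; (r_i+r_j)·cross = 38.5·640.7500 = 24668.8750
edge 3: (20,39.5)→(12,34.5)  cross = 20·34.5 − 12·39.5 = 216.0000; (r_i+r_j)·cross = 32·216.0000 = 6912.0000
edge 4: (12,34.5)→(7,18.5)  cross = 12·18.5 − 7·34.5 = -19.5000; (r_i+r_j)·cross = 19·-19.5000 = -370.5000
Σcross = 725.2500 → A = |Σcross|/2 = 362.6250 mm²
Σ(r_i+r_j)·cross = 29944.3750 → first moment M = |Σ|/6 = 4990.7292
R_c = M/A = 4990.7292/362.6250 = 13.7628 mm
θ = 44° = 0.767945 rad
V = θ·R_c·A = 0.767945·13.7628·362.6250 = 3832.605 mm³

Volume = 3832.605 mm³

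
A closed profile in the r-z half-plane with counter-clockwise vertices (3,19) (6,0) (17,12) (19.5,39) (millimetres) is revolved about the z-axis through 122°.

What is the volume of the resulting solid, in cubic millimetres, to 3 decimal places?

Volume = 7804.689 mm³

Profile (r,z), 4 vertices: (3,19) (6,0) (17,12) (19.5,39)
edge 0: (3,19)→(6,0)  cross = 3·0 − 6·19 = -114.0000; (r_i+r_j)·cross = 9·-114.0000 = -1026.0000
edge 1: (6,0)→(17,12)  cross = 6·12 − 17·0 = 72.0000; (r_i+r_j)·cross = 23·72.0000 = 1656.0000
edge 2: (17,12)→(19.5,39)  cross = 17·39 − 19.5·12 = 429.0000; (r_i+r_j)·cross = 36.5·429.0000 = 15658.5000
edge 3: (19.5,39)→(3,19)  cross = 19.5·19 − 3·39 = 253.5000; (r_i+r_j)·cross = 22.5·253.5000 = 5703.7500
Σcross = 640.5000 → A = |Σcross|/2 = 320.2500 mm²
Σ(r_i+r_j)·cross = 21992.2500 → first moment M = |Σ|/6 = 3665.3750
R_c = M/A = 3665.3750/320.2500 = 11.4454 mm
θ = 122° = 2.129302 rad
V = θ·R_c·A = 2.129302·11.4454·320.2500 = 7804.689 mm³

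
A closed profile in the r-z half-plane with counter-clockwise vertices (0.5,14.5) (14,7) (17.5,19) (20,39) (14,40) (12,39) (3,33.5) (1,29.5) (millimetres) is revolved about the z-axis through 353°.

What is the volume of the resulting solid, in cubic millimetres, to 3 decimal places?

Volume = 28564.378 mm³

Profile (r,z), 8 vertices: (0.5,14.5) (14,7) (17.5,19) (20,39) (14,40) (12,39) (3,33.5) (1,29.5)
edge 0: (0.5,14.5)→(14,7)  cross = 0.5·7 − 14·14.5 = -199.5000; (r_i+r_j)·cross = 14.5·-199.5000 = -2892.7500
edge 1: (14,7)→(17.5,19)  cross = 14·19 − 17.5·7 = 143.5000; (r_i+r_j)·cross = 31.5·143.5000 = 4520.2500
edge 2: (17.5,19)→(20,39)  cross = 17.5·39 − 20·19 = 302.5000; (r_i+r_j)·cross = 37.5·302.5000 = 11343.7500
edge 3: (20,39)→(14,40)  cross = 20·40 − 14·39 = 254.0000; (r_i+r_j)·cross = 34·254.0000 = 8636.0000
edge 4: (14,40)→(12,39)  cross = 14·39 − 12·40 = 66.0000; (r_i+r_j)·cross = 26·66.0000 = 1716.0000
edge 5: (12,39)→(3,33.5)  cross = 12·33.5 − 3·39 = 285.0000; (r_i+r_j)·cross = 15·285.0000 = 4275.0000
edge 6: (3,33.5)→(1,29.5)  cross = 3·29.5 − 1·33.5 = 55.0000; (r_i+r_j)·cross = 4·55.0000 = 220.0000
edge 7: (1,29.5)→(0.5,14.5)  cross = 1·14.5 − 0.5·29.5 = -0.2500; (r_i+r_j)·cross = 1.5·-0.2500 = -0.3750
Σcross = 906.2500 → A = |Σcross|/2 = 453.1250 mm²
Σ(r_i+r_j)·cross = 27817.8750 → first moment M = |Σ|/6 = 4636.3125
R_c = M/A = 4636.3125/453.1250 = 10.2319 mm
θ = 353° = 6.161012 rad
V = θ·R_c·A = 6.161012·10.2319·453.1250 = 28564.378 mm³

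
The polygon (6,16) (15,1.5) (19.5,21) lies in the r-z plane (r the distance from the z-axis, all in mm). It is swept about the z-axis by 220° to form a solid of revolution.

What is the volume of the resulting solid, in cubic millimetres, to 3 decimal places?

Volume = 6239.792 mm³

Profile (r,z), 3 vertices: (6,16) (15,1.5) (19.5,21)
edge 0: (6,16)→(15,1.5)  cross = 6·1.5 − 15·16 = -231.0000; (r_i+r_j)·cross = 21·-231.0000 = -4851.0000
edge 1: (15,1.5)→(19.5,21)  cross = 15·21 − 19.5·1.5 = 285.7500; (r_i+r_j)·cross = 34.5·285.7500 = 9858.3750
edge 2: (19.5,21)→(6,16)  cross = 19.5·16 − 6·21 = 186.0000; (r_i+r_j)·cross = 25.5·186.0000 = 4743.0000
Σcross = 240.7500 → A = |Σcross|/2 = 120.3750 mm²
Σ(r_i+r_j)·cross = 9750.3750 → first moment M = |Σ|/6 = 1625.0625
R_c = M/A = 1625.0625/120.3750 = 13.5000 mm
θ = 220° = 3.839724 rad
V = θ·R_c·A = 3.839724·13.5000·120.3750 = 6239.792 mm³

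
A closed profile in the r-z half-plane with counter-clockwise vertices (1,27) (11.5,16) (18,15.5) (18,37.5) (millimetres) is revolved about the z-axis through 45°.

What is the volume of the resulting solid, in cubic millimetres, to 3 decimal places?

Profile (r,z), 4 vertices: (1,27) (11.5,16) (18,15.5) (18,37.5)
edge 0: (1,27)→(11.5,16)  cross = 1·16 − 11.5·27 = -294.5000; (r_i+r_j)·cross = 12.5·-294.5000 = -3681.2500
edge 1: (11.5,16)→(18,15.5)  cross = 11.5·15.5 − 18·16 = -109.7500; (r_i+r_j)·cross = 29.5·-109.7500 = -3237.6250
edge 2: (18,15.5)→(18,37.5)  cross = 18·37.5 − 18·15.5 = 396.0000; (r_i+r_j)·cross = 36·396.0000 = 14256.0000
edge 3: (18,37.5)→(1,27)  cross = 18·27 − 1·37.5 = 448.5000; (r_i+r_j)·cross = 19·448.5000 = 8521.5000
Σcross = 440.2500 → A = |Σcross|/2 = 220.1250 mm²
Σ(r_i+r_j)·cross = 15858.6250 → first moment M = |Σ|/6 = 2643.1042
R_c = M/A = 2643.1042/220.1250 = 12.0073 mm
θ = 45° = 0.785398 rad
V = θ·R_c·A = 0.785398·12.0073·220.1250 = 2075.889 mm³

Volume = 2075.889 mm³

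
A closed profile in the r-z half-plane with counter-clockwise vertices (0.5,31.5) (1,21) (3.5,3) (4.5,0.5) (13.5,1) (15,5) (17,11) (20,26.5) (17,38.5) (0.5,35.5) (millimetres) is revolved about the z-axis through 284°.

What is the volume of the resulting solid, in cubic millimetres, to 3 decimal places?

Volume = 28208.263 mm³

Profile (r,z), 10 vertices: (0.5,31.5) (1,21) (3.5,3) (4.5,0.5) (13.5,1) (15,5) (17,11) (20,26.5) (17,38.5) (0.5,35.5)
edge 0: (0.5,31.5)→(1,21)  cross = 0.5·21 − 1·31.5 = -21.0000; (r_i+r_j)·cross = 1.5·-21.0000 = -31.5000
edge 1: (1,21)→(3.5,3)  cross = 1·3 − 3.5·21 = -70.5000; (r_i+r_j)·cross = 4.5·-70.5000 = -317.2500
edge 2: (3.5,3)→(4.5,0.5)  cross = 3.5·0.5 − 4.5·3 = -11.7500; (r_i+r_j)·cross = 8·-11.7500 = -94.0000
edge 3: (4.5,0.5)→(13.5,1)  cross = 4.5·1 − 13.5·0.5 = -2.2500; (r_i+r_j)·cross = 18·-2.2500 = -40.5000
edge 4: (13.5,1)→(15,5)  cross = 13.5·5 − 15·1 = 52.5000; (r_i+r_j)·cross = 28.5·52.5000 = 1496.2500
edge 5: (15,5)→(17,11)  cross = 15·11 − 17·5 = 80.0000; (r_i+r_j)·cross = 32·80.0000 = 2560.0000
edge 6: (17,11)→(20,26.5)  cross = 17·26.5 − 20·11 = 230.5000; (r_i+r_j)·cross = 37·230.5000 = 8528.5000
edge 7: (20,26.5)→(17,38.5)  cross = 20·38.5 − 17·26.5 = 319.5000; (r_i+r_j)·cross = 37·319.5000 = 11821.5000
edge 8: (17,38.5)→(0.5,35.5)  cross = 17·35.5 − 0.5·38.5 = 584.2500; (r_i+r_j)·cross = 17.5·584.2500 = 10224.3750
edge 9: (0.5,35.5)→(0.5,31.5)  cross = 0.5·31.5 − 0.5·35.5 = -2.0000; (r_i+r_j)·cross = 1·-2.0000 = -2.0000
Σcross = 1159.2500 → A = |Σcross|/2 = 579.6250 mm²
Σ(r_i+r_j)·cross = 34145.3750 → first moment M = |Σ|/6 = 5690.8958
R_c = M/A = 5690.8958/579.6250 = 9.8182 mm
θ = 284° = 4.956735 rad
V = θ·R_c·A = 4.956735·9.8182·579.6250 = 28208.263 mm³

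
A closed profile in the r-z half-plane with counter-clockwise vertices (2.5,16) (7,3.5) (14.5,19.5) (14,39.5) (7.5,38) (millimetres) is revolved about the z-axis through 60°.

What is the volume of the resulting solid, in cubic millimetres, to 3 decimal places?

Profile (r,z), 5 vertices: (2.5,16) (7,3.5) (14.5,19.5) (14,39.5) (7.5,38)
edge 0: (2.5,16)→(7,3.5)  cross = 2.5·3.5 − 7·16 = -103.2500; (r_i+r_j)·cross = 9.5·-103.2500 = -980.8750
edge 1: (7,3.5)→(14.5,19.5)  cross = 7·19.5 − 14.5·3.5 = 85.7500; (r_i+r_j)·cross = 21.5·85.7500 = 1843.6250
edge 2: (14.5,19.5)→(14,39.5)  cross = 14.5·39.5 − 14·19.5 = 299.7500; (r_i+r_j)·cross = 28.5·299.7500 = 8542.8750
edge 3: (14,39.5)→(7.5,38)  cross = 14·38 − 7.5·39.5 = 235.7500; (r_i+r_j)·cross = 21.5·235.7500 = 5068.6250
edge 4: (7.5,38)→(2.5,16)  cross = 7.5·16 − 2.5·38 = 25.0000; (r_i+r_j)·cross = 10·25.0000 = 250.0000
Σcross = 543.0000 → A = |Σcross|/2 = 271.5000 mm²
Σ(r_i+r_j)·cross = 14724.2500 → first moment M = |Σ|/6 = 2454.0417
R_c = M/A = 2454.0417/271.5000 = 9.0388 mm
θ = 60° = 1.047198 rad
V = θ·R_c·A = 1.047198·9.0388·271.5000 = 2569.866 mm³

Volume = 2569.866 mm³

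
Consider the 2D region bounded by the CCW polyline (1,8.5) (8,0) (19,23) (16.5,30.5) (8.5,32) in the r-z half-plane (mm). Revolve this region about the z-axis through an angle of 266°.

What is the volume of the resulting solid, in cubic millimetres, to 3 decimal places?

Volume = 14358.810 mm³

Profile (r,z), 5 vertices: (1,8.5) (8,0) (19,23) (16.5,30.5) (8.5,32)
edge 0: (1,8.5)→(8,0)  cross = 1·0 − 8·8.5 = -68.0000; (r_i+r_j)·cross = 9·-68.0000 = -612.0000
edge 1: (8,0)→(19,23)  cross = 8·23 − 19·0 = 184.0000; (r_i+r_j)·cross = 27·184.0000 = 4968.0000
edge 2: (19,23)→(16.5,30.5)  cross = 19·30.5 − 16.5·23 = 200.0000; (r_i+r_j)·cross = 35.5·200.0000 = 7100.0000
edge 3: (16.5,30.5)→(8.5,32)  cross = 16.5·32 − 8.5·30.5 = 268.7500; (r_i+r_j)·cross = 25·268.7500 = 6718.7500
edge 4: (8.5,32)→(1,8.5)  cross = 8.5·8.5 − 1·32 = 40.2500; (r_i+r_j)·cross = 9.5·40.2500 = 382.3750
Σcross = 625.0000 → A = |Σcross|/2 = 312.5000 mm²
Σ(r_i+r_j)·cross = 18557.1250 → first moment M = |Σ|/6 = 3092.8542
R_c = M/A = 3092.8542/312.5000 = 9.8971 mm
θ = 266° = 4.642576 rad
V = θ·R_c·A = 4.642576·9.8971·312.5000 = 14358.810 mm³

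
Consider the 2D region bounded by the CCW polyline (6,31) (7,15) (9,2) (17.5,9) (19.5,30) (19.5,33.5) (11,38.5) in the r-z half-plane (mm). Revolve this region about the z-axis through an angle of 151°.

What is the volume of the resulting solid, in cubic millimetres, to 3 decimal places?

Profile (r,z), 7 vertices: (6,31) (7,15) (9,2) (17.5,9) (19.5,30) (19.5,33.5) (11,38.5)
edge 0: (6,31)→(7,15)  cross = 6·15 − 7·31 = -127.0000; (r_i+r_j)·cross = 13·-127.0000 = -1651.0000
edge 1: (7,15)→(9,2)  cross = 7·2 − 9·15 = -121.0000; (r_i+r_j)·cross = 16·-121.0000 = -1936.0000
edge 2: (9,2)→(17.5,9)  cross = 9·9 − 17.5·2 = 46.0000; (r_i+r_j)·cross = 26.5·46.0000 = 1219.0000
edge 3: (17.5,9)→(19.5,30)  cross = 17.5·30 − 19.5·9 = 349.5000; (r_i+r_j)·cross = 37·349.5000 = 12931.5000
edge 4: (19.5,30)→(19.5,33.5)  cross = 19.5·33.5 − 19.5·30 = 68.2500; (r_i+r_j)·cross = 39·68.2500 = 2661.7500
edge 5: (19.5,33.5)→(11,38.5)  cross = 19.5·38.5 − 11·33.5 = 382.2500; (r_i+r_j)·cross = 30.5·382.2500 = 11658.6250
edge 6: (11,38.5)→(6,31)  cross = 11·31 − 6·38.5 = 110.0000; (r_i+r_j)·cross = 17·110.0000 = 1870.0000
Σcross = 708.0000 → A = |Σcross|/2 = 354.0000 mm²
Σ(r_i+r_j)·cross = 26753.8750 → first moment M = |Σ|/6 = 4458.9792
R_c = M/A = 4458.9792/354.0000 = 12.5960 mm
θ = 151° = 2.635447 rad
V = θ·R_c·A = 2.635447·12.5960·354.0000 = 11751.404 mm³

Volume = 11751.404 mm³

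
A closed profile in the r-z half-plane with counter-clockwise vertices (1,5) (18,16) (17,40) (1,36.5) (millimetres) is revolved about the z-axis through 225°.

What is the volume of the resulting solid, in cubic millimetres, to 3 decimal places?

Profile (r,z), 4 vertices: (1,5) (18,16) (17,40) (1,36.5)
edge 0: (1,5)→(18,16)  cross = 1·16 − 18·5 = -74.0000; (r_i+r_j)·cross = 19·-74.0000 = -1406.0000
edge 1: (18,16)→(17,40)  cross = 18·40 − 17·16 = 448.0000; (r_i+r_j)·cross = 35·448.0000 = 15680.0000
edge 2: (17,40)→(1,36.5)  cross = 17·36.5 − 1·40 = 580.5000; (r_i+r_j)·cross = 18·580.5000 = 10449.0000
edge 3: (1,36.5)→(1,5)  cross = 1·5 − 1·36.5 = -31.5000; (r_i+r_j)·cross = 2·-31.5000 = -63.0000
Σcross = 923.0000 → A = |Σcross|/2 = 461.5000 mm²
Σ(r_i+r_j)·cross = 24660.0000 → first moment M = |Σ|/6 = 4110.0000
R_c = M/A = 4110.0000/461.5000 = 8.9057 mm
θ = 225° = 3.926991 rad
V = θ·R_c·A = 3.926991·8.9057·461.5000 = 16139.932 mm³

Volume = 16139.932 mm³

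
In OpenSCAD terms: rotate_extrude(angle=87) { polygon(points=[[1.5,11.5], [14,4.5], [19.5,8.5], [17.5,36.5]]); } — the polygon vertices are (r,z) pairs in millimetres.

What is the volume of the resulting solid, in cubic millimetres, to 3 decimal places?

Volume = 5636.056 mm³

Profile (r,z), 4 vertices: (1.5,11.5) (14,4.5) (19.5,8.5) (17.5,36.5)
edge 0: (1.5,11.5)→(14,4.5)  cross = 1.5·4.5 − 14·11.5 = -154.2500; (r_i+r_j)·cross = 15.5·-154.2500 = -2390.8750
edge 1: (14,4.5)→(19.5,8.5)  cross = 14·8.5 − 19.5·4.5 = 31.2500; (r_i+r_j)·cross = 33.5·31.2500 = 1046.8750
edge 2: (19.5,8.5)→(17.5,36.5)  cross = 19.5·36.5 − 17.5·8.5 = 563.0000; (r_i+r_j)·cross = 37·563.0000 = 20831.0000
edge 3: (17.5,36.5)→(1.5,11.5)  cross = 17.5·11.5 − 1.5·36.5 = 146.5000; (r_i+r_j)·cross = 19·146.5000 = 2783.5000
Σcross = 586.5000 → A = |Σcross|/2 = 293.2500 mm²
Σ(r_i+r_j)·cross = 22270.5000 → first moment M = |Σ|/6 = 3711.7500
R_c = M/A = 3711.7500/293.2500 = 12.6573 mm
θ = 87° = 1.518436 rad
V = θ·R_c·A = 1.518436·12.6573·293.2500 = 5636.056 mm³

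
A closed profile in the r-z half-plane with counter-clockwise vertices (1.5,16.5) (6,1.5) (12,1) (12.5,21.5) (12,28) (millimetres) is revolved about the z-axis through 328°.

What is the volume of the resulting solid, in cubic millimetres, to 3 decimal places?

Profile (r,z), 5 vertices: (1.5,16.5) (6,1.5) (12,1) (12.5,21.5) (12,28)
edge 0: (1.5,16.5)→(6,1.5)  cross = 1.5·1.5 − 6·16.5 = -96.7500; (r_i+r_j)·cross = 7.5·-96.7500 = -725.6250
edge 1: (6,1.5)→(12,1)  cross = 6·1 − 12·1.5 = -12.0000; (r_i+r_j)·cross = 18·-12.0000 = -216.0000
edge 2: (12,1)→(12.5,21.5)  cross = 12·21.5 − 12.5·1 = 245.5000; (r_i+r_j)·cross = 24.5·245.5000 = 6014.7500
edge 3: (12.5,21.5)→(12,28)  cross = 12.5·28 − 12·21.5 = 92.0000; (r_i+r_j)·cross = 24.5·92.0000 = 2254.0000
edge 4: (12,28)→(1.5,16.5)  cross = 12·16.5 − 1.5·28 = 156.0000; (r_i+r_j)·cross = 13.5·156.0000 = 2106.0000
Σcross = 384.7500 → A = |Σcross|/2 = 192.3750 mm²
Σ(r_i+r_j)·cross = 9433.1250 → first moment M = |Σ|/6 = 1572.1875
R_c = M/A = 1572.1875/192.3750 = 8.1725 mm
θ = 328° = 5.724680 rad
V = θ·R_c·A = 5.724680·8.1725·192.3750 = 9000.270 mm³

Volume = 9000.270 mm³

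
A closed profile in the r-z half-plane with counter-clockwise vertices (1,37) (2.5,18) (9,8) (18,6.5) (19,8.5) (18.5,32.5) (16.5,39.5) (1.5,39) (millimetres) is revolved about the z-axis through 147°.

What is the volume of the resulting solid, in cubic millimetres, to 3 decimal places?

Profile (r,z), 8 vertices: (1,37) (2.5,18) (9,8) (18,6.5) (19,8.5) (18.5,32.5) (16.5,39.5) (1.5,39)
edge 0: (1,37)→(2.5,18)  cross = 1·18 − 2.5·37 = -74.5000; (r_i+r_j)·cross = 3.5·-74.5000 = -260.7500
edge 1: (2.5,18)→(9,8)  cross = 2.5·8 − 9·18 = -142.0000; (r_i+r_j)·cross = 11.5·-142.0000 = -1633.0000
edge 2: (9,8)→(18,6.5)  cross = 9·6.5 − 18·8 = -85.5000; (r_i+r_j)·cross = 27·-85.5000 = -2308.5000
edge 3: (18,6.5)→(19,8.5)  cross = 18·8.5 − 19·6.5 = 29.5000; (r_i+r_j)·cross = 37·29.5000 = 1091.5000
edge 4: (19,8.5)→(18.5,32.5)  cross = 19·32.5 − 18.5·8.5 = 460.2500; (r_i+r_j)·cross = 37.5·460.2500 = 17259.3750
edge 5: (18.5,32.5)→(16.5,39.5)  cross = 18.5·39.5 − 16.5·32.5 = 194.5000; (r_i+r_j)·cross = 35·194.5000 = 6807.5000
edge 6: (16.5,39.5)→(1.5,39)  cross = 16.5·39 − 1.5·39.5 = 584.2500; (r_i+r_j)·cross = 18·584.2500 = 10516.5000
edge 7: (1.5,39)→(1,37)  cross = 1.5·37 − 1·39 = 16.5000; (r_i+r_j)·cross = 2.5·16.5000 = 41.2500
Σcross = 983.0000 → A = |Σcross|/2 = 491.5000 mm²
Σ(r_i+r_j)·cross = 31513.8750 → first moment M = |Σ|/6 = 5252.3125
R_c = M/A = 5252.3125/491.5000 = 10.6863 mm
θ = 147° = 2.565634 rad
V = θ·R_c·A = 2.565634·10.6863·491.5000 = 13475.512 mm³

Volume = 13475.512 mm³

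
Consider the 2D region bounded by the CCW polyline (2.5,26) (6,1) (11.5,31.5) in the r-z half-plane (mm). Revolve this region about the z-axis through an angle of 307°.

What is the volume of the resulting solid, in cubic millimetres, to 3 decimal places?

Profile (r,z), 3 vertices: (2.5,26) (6,1) (11.5,31.5)
edge 0: (2.5,26)→(6,1)  cross = 2.5·1 − 6·26 = -153.5000; (r_i+r_j)·cross = 8.5·-153.5000 = -1304.7500
edge 1: (6,1)→(11.5,31.5)  cross = 6·31.5 − 11.5·1 = 177.5000; (r_i+r_j)·cross = 17.5·177.5000 = 3106.2500
edge 2: (11.5,31.5)→(2.5,26)  cross = 11.5·26 − 2.5·31.5 = 220.2500; (r_i+r_j)·cross = 14·220.2500 = 3083.5000
Σcross = 244.2500 → A = |Σcross|/2 = 122.1250 mm²
Σ(r_i+r_j)·cross = 4885.0000 → first moment M = |Σ|/6 = 814.1667
R_c = M/A = 814.1667/122.1250 = 6.6667 mm
θ = 307° = 5.358161 rad
V = θ·R_c·A = 5.358161·6.6667·122.1250 = 4362.436 mm³

Volume = 4362.436 mm³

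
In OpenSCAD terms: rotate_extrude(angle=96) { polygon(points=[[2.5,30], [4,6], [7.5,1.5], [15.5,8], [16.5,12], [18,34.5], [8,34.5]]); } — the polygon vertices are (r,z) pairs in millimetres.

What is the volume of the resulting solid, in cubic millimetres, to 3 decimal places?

Profile (r,z), 7 vertices: (2.5,30) (4,6) (7.5,1.5) (15.5,8) (16.5,12) (18,34.5) (8,34.5)
edge 0: (2.5,30)→(4,6)  cross = 2.5·6 − 4·30 = -105.0000; (r_i+r_j)·cross = 6.5·-105.0000 = -682.5000
edge 1: (4,6)→(7.5,1.5)  cross = 4·1.5 − 7.5·6 = -39.0000; (r_i+r_j)·cross = 11.5·-39.0000 = -448.5000
edge 2: (7.5,1.5)→(15.5,8)  cross = 7.5·8 − 15.5·1.5 = 36.7500; (r_i+r_j)·cross = 23·36.7500 = 845.2500
edge 3: (15.5,8)→(16.5,12)  cross = 15.5·12 − 16.5·8 = 54.0000; (r_i+r_j)·cross = 32·54.0000 = 1728.0000
edge 4: (16.5,12)→(18,34.5)  cross = 16.5·34.5 − 18·12 = 353.2500; (r_i+r_j)·cross = 34.5·353.2500 = 12187.1250
edge 5: (18,34.5)→(8,34.5)  cross = 18·34.5 − 8·34.5 = 345.0000; (r_i+r_j)·cross = 26·345.0000 = 8970.0000
edge 6: (8,34.5)→(2.5,30)  cross = 8·30 − 2.5·34.5 = 153.7500; (r_i+r_j)·cross = 10.5·153.7500 = 1614.3750
Σcross = 798.7500 → A = |Σcross|/2 = 399.3750 mm²
Σ(r_i+r_j)·cross = 24213.7500 → first moment M = |Σ|/6 = 4035.6250
R_c = M/A = 4035.6250/399.3750 = 10.1049 mm
θ = 96° = 1.675516 rad
V = θ·R_c·A = 1.675516·10.1049·399.3750 = 6761.755 mm³

Volume = 6761.755 mm³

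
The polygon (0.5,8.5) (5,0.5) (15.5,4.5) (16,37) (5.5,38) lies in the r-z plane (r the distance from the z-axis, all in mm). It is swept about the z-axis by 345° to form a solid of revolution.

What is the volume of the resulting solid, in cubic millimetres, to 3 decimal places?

Volume = 24818.647 mm³

Profile (r,z), 5 vertices: (0.5,8.5) (5,0.5) (15.5,4.5) (16,37) (5.5,38)
edge 0: (0.5,8.5)→(5,0.5)  cross = 0.5·0.5 − 5·8.5 = -42.2500; (r_i+r_j)·cross = 5.5·-42.2500 = -232.3750
edge 1: (5,0.5)→(15.5,4.5)  cross = 5·4.5 − 15.5·0.5 = 14.7500; (r_i+r_j)·cross = 20.5·14.7500 = 302.3750
edge 2: (15.5,4.5)→(16,37)  cross = 15.5·37 − 16·4.5 = 501.5000; (r_i+r_j)·cross = 31.5·501.5000 = 15797.2500
edge 3: (16,37)→(5.5,38)  cross = 16·38 − 5.5·37 = 404.5000; (r_i+r_j)·cross = 21.5·404.5000 = 8696.7500
edge 4: (5.5,38)→(0.5,8.5)  cross = 5.5·8.5 − 0.5·38 = 27.7500; (r_i+r_j)·cross = 6·27.7500 = 166.5000
Σcross = 906.2500 → A = |Σcross|/2 = 453.1250 mm²
Σ(r_i+r_j)·cross = 24730.5000 → first moment M = |Σ|/6 = 4121.7500
R_c = M/A = 4121.7500/453.1250 = 9.0963 mm
θ = 345° = 6.021386 rad
V = θ·R_c·A = 6.021386·9.0963·453.1250 = 24818.647 mm³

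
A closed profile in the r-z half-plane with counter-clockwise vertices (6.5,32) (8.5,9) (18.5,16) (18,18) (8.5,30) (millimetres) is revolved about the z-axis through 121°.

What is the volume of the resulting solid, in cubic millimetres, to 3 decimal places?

Volume = 3177.276 mm³

Profile (r,z), 5 vertices: (6.5,32) (8.5,9) (18.5,16) (18,18) (8.5,30)
edge 0: (6.5,32)→(8.5,9)  cross = 6.5·9 − 8.5·32 = -213.5000; (r_i+r_j)·cross = 15·-213.5000 = -3202.5000
edge 1: (8.5,9)→(18.5,16)  cross = 8.5·16 − 18.5·9 = -30.5000; (r_i+r_j)·cross = 27·-30.5000 = -823.5000
edge 2: (18.5,16)→(18,18)  cross = 18.5·18 − 18·16 = 45.0000; (r_i+r_j)·cross = 36.5·45.0000 = 1642.5000
edge 3: (18,18)→(8.5,30)  cross = 18·30 − 8.5·18 = 387.0000; (r_i+r_j)·cross = 26.5·387.0000 = 10255.5000
edge 4: (8.5,30)→(6.5,32)  cross = 8.5·32 − 6.5·30 = 77.0000; (r_i+r_j)·cross = 15·77.0000 = 1155.0000
Σcross = 265.0000 → A = |Σcross|/2 = 132.5000 mm²
Σ(r_i+r_j)·cross = 9027.0000 → first moment M = |Σ|/6 = 1504.5000
R_c = M/A = 1504.5000/132.5000 = 11.3547 mm
θ = 121° = 2.111848 rad
V = θ·R_c·A = 2.111848·11.3547·132.5000 = 3177.276 mm³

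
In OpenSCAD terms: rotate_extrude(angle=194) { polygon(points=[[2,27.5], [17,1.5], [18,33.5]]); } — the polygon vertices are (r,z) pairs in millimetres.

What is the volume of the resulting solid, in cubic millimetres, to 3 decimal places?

Profile (r,z), 3 vertices: (2,27.5) (17,1.5) (18,33.5)
edge 0: (2,27.5)→(17,1.5)  cross = 2·1.5 − 17·27.5 = -464.5000; (r_i+r_j)·cross = 19·-464.5000 = -8825.5000
edge 1: (17,1.5)→(18,33.5)  cross = 17·33.5 − 18·1.5 = 542.5000; (r_i+r_j)·cross = 35·542.5000 = 18987.5000
edge 2: (18,33.5)→(2,27.5)  cross = 18·27.5 − 2·33.5 = 428.0000; (r_i+r_j)·cross = 20·428.0000 = 8560.0000
Σcross = 506.0000 → A = |Σcross|/2 = 253.0000 mm²
Σ(r_i+r_j)·cross = 18722.0000 → first moment M = |Σ|/6 = 3120.3333
R_c = M/A = 3120.3333/253.0000 = 12.3333 mm
θ = 194° = 3.385939 rad
V = θ·R_c·A = 3.385939·12.3333·253.0000 = 10565.258 mm³

Volume = 10565.258 mm³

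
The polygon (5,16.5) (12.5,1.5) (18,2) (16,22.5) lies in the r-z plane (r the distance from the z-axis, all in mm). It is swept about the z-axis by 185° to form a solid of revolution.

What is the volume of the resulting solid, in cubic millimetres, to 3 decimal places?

Profile (r,z), 4 vertices: (5,16.5) (12.5,1.5) (18,2) (16,22.5)
edge 0: (5,16.5)→(12.5,1.5)  cross = 5·1.5 − 12.5·16.5 = -198.7500; (r_i+r_j)·cross = 17.5·-198.7500 = -3478.1250
edge 1: (12.5,1.5)→(18,2)  cross = 12.5·2 − 18·1.5 = -2.0000; (r_i+r_j)·cross = 30.5·-2.0000 = -61.0000
edge 2: (18,2)→(16,22.5)  cross = 18·22.5 − 16·2 = 373.0000; (r_i+r_j)·cross = 34·373.0000 = 12682.0000
edge 3: (16,22.5)→(5,16.5)  cross = 16·16.5 − 5·22.5 = 151.5000; (r_i+r_j)·cross = 21·151.5000 = 3181.5000
Σcross = 323.7500 → A = |Σcross|/2 = 161.8750 mm²
Σ(r_i+r_j)·cross = 12324.3750 → first moment M = |Σ|/6 = 2054.0625
R_c = M/A = 2054.0625/161.8750 = 12.6892 mm
θ = 185° = 3.228859 rad
V = θ·R_c·A = 3.228859·12.6892·161.8750 = 6632.278 mm³

Volume = 6632.278 mm³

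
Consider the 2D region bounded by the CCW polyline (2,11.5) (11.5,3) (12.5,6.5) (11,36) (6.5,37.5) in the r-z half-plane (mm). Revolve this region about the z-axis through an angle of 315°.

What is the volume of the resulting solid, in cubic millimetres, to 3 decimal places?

Volume = 10268.034 mm³

Profile (r,z), 5 vertices: (2,11.5) (11.5,3) (12.5,6.5) (11,36) (6.5,37.5)
edge 0: (2,11.5)→(11.5,3)  cross = 2·3 − 11.5·11.5 = -126.2500; (r_i+r_j)·cross = 13.5·-126.2500 = -1704.3750
edge 1: (11.5,3)→(12.5,6.5)  cross = 11.5·6.5 − 12.5·3 = 37.2500; (r_i+r_j)·cross = 24·37.2500 = 894.0000
edge 2: (12.5,6.5)→(11,36)  cross = 12.5·36 − 11·6.5 = 378.5000; (r_i+r_j)·cross = 23.5·378.5000 = 8894.7500
edge 3: (11,36)→(6.5,37.5)  cross = 11·37.5 − 6.5·36 = 178.5000; (r_i+r_j)·cross = 17.5·178.5000 = 3123.7500
edge 4: (6.5,37.5)→(2,11.5)  cross = 6.5·11.5 − 2·37.5 = -0.2500; (r_i+r_j)·cross = 8.5·-0.2500 = -2.1250
Σcross = 467.7500 → A = |Σcross|/2 = 233.8750 mm²
Σ(r_i+r_j)·cross = 11206.0000 → first moment M = |Σ|/6 = 1867.6667
R_c = M/A = 1867.6667/233.8750 = 7.9857 mm
θ = 315° = 5.497787 rad
V = θ·R_c·A = 5.497787·7.9857·233.8750 = 10268.034 mm³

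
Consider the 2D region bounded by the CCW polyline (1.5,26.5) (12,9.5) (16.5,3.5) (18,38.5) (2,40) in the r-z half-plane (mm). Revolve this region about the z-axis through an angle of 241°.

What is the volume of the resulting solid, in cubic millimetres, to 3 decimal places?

Profile (r,z), 5 vertices: (1.5,26.5) (12,9.5) (16.5,3.5) (18,38.5) (2,40)
edge 0: (1.5,26.5)→(12,9.5)  cross = 1.5·9.5 − 12·26.5 = -303.7500; (r_i+r_j)·cross = 13.5·-303.7500 = -4100.6250
edge 1: (12,9.5)→(16.5,3.5)  cross = 12·3.5 − 16.5·9.5 = -114.7500; (r_i+r_j)·cross = 28.5·-114.7500 = -3270.3750
edge 2: (16.5,3.5)→(18,38.5)  cross = 16.5·38.5 − 18·3.5 = 572.2500; (r_i+r_j)·cross = 34.5·572.2500 = 19742.6250
edge 3: (18,38.5)→(2,40)  cross = 18·40 − 2·38.5 = 643.0000; (r_i+r_j)·cross = 20·643.0000 = 12860.0000
edge 4: (2,40)→(1.5,26.5)  cross = 2·26.5 − 1.5·40 = -7.0000; (r_i+r_j)·cross = 3.5·-7.0000 = -24.5000
Σcross = 789.7500 → A = |Σcross|/2 = 394.8750 mm²
Σ(r_i+r_j)·cross = 25207.1250 → first moment M = |Σ|/6 = 4201.1875
R_c = M/A = 4201.1875/394.8750 = 10.6393 mm
θ = 241° = 4.206243 rad
V = θ·R_c·A = 4.206243·10.6393·394.8750 = 17671.218 mm³

Volume = 17671.218 mm³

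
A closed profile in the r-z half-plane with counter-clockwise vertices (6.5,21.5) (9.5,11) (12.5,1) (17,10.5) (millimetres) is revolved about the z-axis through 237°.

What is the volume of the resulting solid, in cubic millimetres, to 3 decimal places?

Volume = 3733.645 mm³

Profile (r,z), 4 vertices: (6.5,21.5) (9.5,11) (12.5,1) (17,10.5)
edge 0: (6.5,21.5)→(9.5,11)  cross = 6.5·11 − 9.5·21.5 = -132.7500; (r_i+r_j)·cross = 16·-132.7500 = -2124.0000
edge 1: (9.5,11)→(12.5,1)  cross = 9.5·1 − 12.5·11 = -128.0000; (r_i+r_j)·cross = 22·-128.0000 = -2816.0000
edge 2: (12.5,1)→(17,10.5)  cross = 12.5·10.5 − 17·1 = 114.2500; (r_i+r_j)·cross = 29.5·114.2500 = 3370.3750
edge 3: (17,10.5)→(6.5,21.5)  cross = 17·21.5 − 6.5·10.5 = 297.2500; (r_i+r_j)·cross = 23.5·297.2500 = 6985.3750
Σcross = 150.7500 → A = |Σcross|/2 = 75.3750 mm²
Σ(r_i+r_j)·cross = 5415.7500 → first moment M = |Σ|/6 = 902.6250
R_c = M/A = 902.6250/75.3750 = 11.9751 mm
θ = 237° = 4.136430 rad
V = θ·R_c·A = 4.136430·11.9751·75.3750 = 3733.645 mm³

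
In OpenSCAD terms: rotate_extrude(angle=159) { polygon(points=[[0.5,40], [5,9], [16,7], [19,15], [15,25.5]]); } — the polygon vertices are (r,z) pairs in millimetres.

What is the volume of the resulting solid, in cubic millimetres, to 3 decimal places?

Profile (r,z), 5 vertices: (0.5,40) (5,9) (16,7) (19,15) (15,25.5)
edge 0: (0.5,40)→(5,9)  cross = 0.5·9 − 5·40 = -195.5000; (r_i+r_j)·cross = 5.5·-195.5000 = -1075.2500
edge 1: (5,9)→(16,7)  cross = 5·7 − 16·9 = -109.0000; (r_i+r_j)·cross = 21·-109.0000 = -2289.0000
edge 2: (16,7)→(19,15)  cross = 16·15 − 19·7 = 107.0000; (r_i+r_j)·cross = 35·107.0000 = 3745.0000
edge 3: (19,15)→(15,25.5)  cross = 19·25.5 − 15·15 = 259.5000; (r_i+r_j)·cross = 34·259.5000 = 8823.0000
edge 4: (15,25.5)→(0.5,40)  cross = 15·40 − 0.5·25.5 = 587.2500; (r_i+r_j)·cross = 15.5·587.2500 = 9102.3750
Σcross = 649.2500 → A = |Σcross|/2 = 324.6250 mm²
Σ(r_i+r_j)·cross = 18306.1250 → first moment M = |Σ|/6 = 3051.0208
R_c = M/A = 3051.0208/324.6250 = 9.3986 mm
θ = 159° = 2.775074 rad
V = θ·R_c·A = 2.775074·9.3986·324.6250 = 8466.807 mm³

Volume = 8466.807 mm³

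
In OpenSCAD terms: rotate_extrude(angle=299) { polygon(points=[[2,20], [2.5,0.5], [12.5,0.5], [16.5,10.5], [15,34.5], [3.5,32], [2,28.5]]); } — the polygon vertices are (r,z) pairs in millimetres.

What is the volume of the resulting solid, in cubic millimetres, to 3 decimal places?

Profile (r,z), 7 vertices: (2,20) (2.5,0.5) (12.5,0.5) (16.5,10.5) (15,34.5) (3.5,32) (2,28.5)
edge 0: (2,20)→(2.5,0.5)  cross = 2·0.5 − 2.5·20 = -49.0000; (r_i+r_j)·cross = 4.5·-49.0000 = -220.5000
edge 1: (2.5,0.5)→(12.5,0.5)  cross = 2.5·0.5 − 12.5·0.5 = -5.0000; (r_i+r_j)·cross = 15·-5.0000 = -75.0000
edge 2: (12.5,0.5)→(16.5,10.5)  cross = 12.5·10.5 − 16.5·0.5 = 123.0000; (r_i+r_j)·cross = 29·123.0000 = 3567.0000
edge 3: (16.5,10.5)→(15,34.5)  cross = 16.5·34.5 − 15·10.5 = 411.7500; (r_i+r_j)·cross = 31.5·411.7500 = 12970.1250
edge 4: (15,34.5)→(3.5,32)  cross = 15·32 − 3.5·34.5 = 359.2500; (r_i+r_j)·cross = 18.5·359.2500 = 6646.1250
edge 5: (3.5,32)→(2,28.5)  cross = 3.5·28.5 − 2·32 = 35.7500; (r_i+r_j)·cross = 5.5·35.7500 = 196.6250
edge 6: (2,28.5)→(2,20)  cross = 2·20 − 2·28.5 = -17.0000; (r_i+r_j)·cross = 4·-17.0000 = -68.0000
Σcross = 858.7500 → A = |Σcross|/2 = 429.3750 mm²
Σ(r_i+r_j)·cross = 23016.3750 → first moment M = |Σ|/6 = 3836.0625
R_c = M/A = 3836.0625/429.3750 = 8.9341 mm
θ = 299° = 5.218534 rad
V = θ·R_c·A = 5.218534·8.9341·429.3750 = 20018.624 mm³

Volume = 20018.624 mm³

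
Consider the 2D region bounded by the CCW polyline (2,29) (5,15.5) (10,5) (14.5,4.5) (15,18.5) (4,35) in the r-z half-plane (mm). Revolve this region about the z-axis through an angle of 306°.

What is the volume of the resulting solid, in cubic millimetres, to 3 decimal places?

Profile (r,z), 6 vertices: (2,29) (5,15.5) (10,5) (14.5,4.5) (15,18.5) (4,35)
edge 0: (2,29)→(5,15.5)  cross = 2·15.5 − 5·29 = -114.0000; (r_i+r_j)·cross = 7·-114.0000 = -798.0000
edge 1: (5,15.5)→(10,5)  cross = 5·5 − 10·15.5 = -130.0000; (r_i+r_j)·cross = 15·-130.0000 = -1950.0000
edge 2: (10,5)→(14.5,4.5)  cross = 10·4.5 − 14.5·5 = -27.5000; (r_i+r_j)·cross = 24.5·-27.5000 = -673.7500
edge 3: (14.5,4.5)→(15,18.5)  cross = 14.5·18.5 − 15·4.5 = 200.7500; (r_i+r_j)·cross = 29.5·200.7500 = 5922.1250
edge 4: (15,18.5)→(4,35)  cross = 15·35 − 4·18.5 = 451.0000; (r_i+r_j)·cross = 19·451.0000 = 8569.0000
edge 5: (4,35)→(2,29)  cross = 4·29 − 2·35 = 46.0000; (r_i+r_j)·cross = 6·46.0000 = 276.0000
Σcross = 426.2500 → A = |Σcross|/2 = 213.1250 mm²
Σ(r_i+r_j)·cross = 11345.3750 → first moment M = |Σ|/6 = 1890.8958
R_c = M/A = 1890.8958/213.1250 = 8.8722 mm
θ = 306° = 5.340708 rad
V = θ·R_c·A = 5.340708·8.8722·213.1250 = 10098.722 mm³

Volume = 10098.722 mm³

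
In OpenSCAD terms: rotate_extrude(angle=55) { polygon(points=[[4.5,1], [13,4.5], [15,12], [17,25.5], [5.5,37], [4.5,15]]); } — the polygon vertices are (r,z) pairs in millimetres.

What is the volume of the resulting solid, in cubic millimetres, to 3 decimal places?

Volume = 2864.874 mm³

Profile (r,z), 6 vertices: (4.5,1) (13,4.5) (15,12) (17,25.5) (5.5,37) (4.5,15)
edge 0: (4.5,1)→(13,4.5)  cross = 4.5·4.5 − 13·1 = 7.2500; (r_i+r_j)·cross = 17.5·7.2500 = 126.8750
edge 1: (13,4.5)→(15,12)  cross = 13·12 − 15·4.5 = 88.5000; (r_i+r_j)·cross = 28·88.5000 = 2478.0000
edge 2: (15,12)→(17,25.5)  cross = 15·25.5 − 17·12 = 178.5000; (r_i+r_j)·cross = 32·178.5000 = 5712.0000
edge 3: (17,25.5)→(5.5,37)  cross = 17·37 − 5.5·25.5 = 488.7500; (r_i+r_j)·cross = 22.5·488.7500 = 10996.8750
edge 4: (5.5,37)→(4.5,15)  cross = 5.5·15 − 4.5·37 = -84.0000; (r_i+r_j)·cross = 10·-84.0000 = -840.0000
edge 5: (4.5,15)→(4.5,1)  cross = 4.5·1 − 4.5·15 = -63.0000; (r_i+r_j)·cross = 9·-63.0000 = -567.0000
Σcross = 616.0000 → A = |Σcross|/2 = 308.0000 mm²
Σ(r_i+r_j)·cross = 17906.7500 → first moment M = |Σ|/6 = 2984.4583
R_c = M/A = 2984.4583/308.0000 = 9.6898 mm
θ = 55° = 0.959931 rad
V = θ·R_c·A = 0.959931·9.6898·308.0000 = 2864.874 mm³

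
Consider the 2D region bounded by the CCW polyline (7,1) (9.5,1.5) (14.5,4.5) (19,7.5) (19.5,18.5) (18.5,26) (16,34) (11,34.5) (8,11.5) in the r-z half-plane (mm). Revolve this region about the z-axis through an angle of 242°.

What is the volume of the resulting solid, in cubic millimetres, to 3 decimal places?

Volume = 16675.507 mm³

Profile (r,z), 9 vertices: (7,1) (9.5,1.5) (14.5,4.5) (19,7.5) (19.5,18.5) (18.5,26) (16,34) (11,34.5) (8,11.5)
edge 0: (7,1)→(9.5,1.5)  cross = 7·1.5 − 9.5·1 = 1.0000; (r_i+r_j)·cross = 16.5·1.0000 = 16.5000
edge 1: (9.5,1.5)→(14.5,4.5)  cross = 9.5·4.5 − 14.5·1.5 = 21.0000; (r_i+r_j)·cross = 24·21.0000 = 504.0000
edge 2: (14.5,4.5)→(19,7.5)  cross = 14.5·7.5 − 19·4.5 = 23.2500; (r_i+r_j)·cross = 33.5·23.2500 = 778.8750
edge 3: (19,7.5)→(19.5,18.5)  cross = 19·18.5 − 19.5·7.5 = 205.2500; (r_i+r_j)·cross = 38.5·205.2500 = 7902.1250
edge 4: (19.5,18.5)→(18.5,26)  cross = 19.5·26 − 18.5·18.5 = 164.7500; (r_i+r_j)·cross = 38·164.7500 = 6260.5000
edge 5: (18.5,26)→(16,34)  cross = 18.5·34 − 16·26 = 213.0000; (r_i+r_j)·cross = 34.5·213.0000 = 7348.5000
edge 6: (16,34)→(11,34.5)  cross = 16·34.5 − 11·34 = 178.0000; (r_i+r_j)·cross = 27·178.0000 = 4806.0000
edge 7: (11,34.5)→(8,11.5)  cross = 11·11.5 − 8·34.5 = -149.5000; (r_i+r_j)·cross = 19·-149.5000 = -2840.5000
edge 8: (8,11.5)→(7,1)  cross = 8·1 − 7·11.5 = -72.5000; (r_i+r_j)·cross = 15·-72.5000 = -1087.5000
Σcross = 584.2500 → A = |Σcross|/2 = 292.1250 mm²
Σ(r_i+r_j)·cross = 23688.5000 → first moment M = |Σ|/6 = 3948.0833
R_c = M/A = 3948.0833/292.1250 = 13.5150 mm
θ = 242° = 4.223697 rad
V = θ·R_c·A = 4.223697·13.5150·292.1250 = 16675.507 mm³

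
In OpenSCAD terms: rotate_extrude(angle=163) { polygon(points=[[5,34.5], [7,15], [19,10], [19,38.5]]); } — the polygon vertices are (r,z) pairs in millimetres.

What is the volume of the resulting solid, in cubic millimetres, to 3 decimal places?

Profile (r,z), 4 vertices: (5,34.5) (7,15) (19,10) (19,38.5)
edge 0: (5,34.5)→(7,15)  cross = 5·15 − 7·34.5 = -166.5000; (r_i+r_j)·cross = 12·-166.5000 = -1998.0000
edge 1: (7,15)→(19,10)  cross = 7·10 − 19·15 = -215.0000; (r_i+r_j)·cross = 26·-215.0000 = -5590.0000
edge 2: (19,10)→(19,38.5)  cross = 19·38.5 − 19·10 = 541.5000; (r_i+r_j)·cross = 38·541.5000 = 20577.0000
edge 3: (19,38.5)→(5,34.5)  cross = 19·34.5 − 5·38.5 = 463.0000; (r_i+r_j)·cross = 24·463.0000 = 11112.0000
Σcross = 623.0000 → A = |Σcross|/2 = 311.5000 mm²
Σ(r_i+r_j)·cross = 24101.0000 → first moment M = |Σ|/6 = 4016.8333
R_c = M/A = 4016.8333/311.5000 = 12.8951 mm
θ = 163° = 2.844887 rad
V = θ·R_c·A = 2.844887·12.8951·311.5000 = 11427.436 mm³

Volume = 11427.436 mm³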